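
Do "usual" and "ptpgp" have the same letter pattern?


Pattern of "usual": [0, 1, 0, 2, 3]
Pattern of "ptpgp": [0, 1, 0, 2, 0]
Patterns do not match
Same pattern = No


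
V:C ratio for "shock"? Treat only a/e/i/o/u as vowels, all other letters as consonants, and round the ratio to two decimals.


Word: "shock"
Vowels (a,e,i,o,u): 1
Consonants: 4
Ratio = 1/4
= 0.25


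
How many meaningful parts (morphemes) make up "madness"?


Word: "madness"
Morphemes: mad | -ness
Each morpheme carries meaning
= 2 morphemes


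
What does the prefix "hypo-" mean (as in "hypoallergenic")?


Prefix: hypo-
As in: hypoallergenic -> hypo- + allergenic
Meaning = under / below normal


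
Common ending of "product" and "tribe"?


Word 1: "product"
Word 2: "tribe"
Comparing from end:
  Pos -1: 't' != 'e' (stop)
LCS = "" (length 0)


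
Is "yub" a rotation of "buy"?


Word: "buy", Candidate: "yub"
Method: check if candidate is substring of word+word
"buybuy" contains "yub"? No
Is rotation = No


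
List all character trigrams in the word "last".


Word: "last" (length 4)
Number of trigrams = 4 - 3 + 1 = 2
  Position 0: "las"
  Position 1: "ast"
Trigrams = "las", "ast"


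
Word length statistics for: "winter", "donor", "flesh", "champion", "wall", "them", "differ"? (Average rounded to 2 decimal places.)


Lengths: "winter"=6, "donor"=5, "flesh"=5, "champion"=8, "wall"=4, "them"=4, "differ"=6
Sum = 38, Count = 7
Average = 38/7 = 5.43
= avg=5.43, min=4, max=8


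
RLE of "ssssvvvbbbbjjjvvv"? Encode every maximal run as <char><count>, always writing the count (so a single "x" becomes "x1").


String: "ssssvvvbbbbjjjvvv"
Scanning for consecutive runs:
  's' x 4
  'v' x 3
  'b' x 4
  'j' x 3
  'v' x 3
RLE = "s4v3b4j3v3"


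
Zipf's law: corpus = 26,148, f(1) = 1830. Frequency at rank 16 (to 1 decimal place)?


Zipf's law: f(r) = f(1) / r
f(1) = 1830
f(16) = 1830 / 16
= 114.4 occurrences


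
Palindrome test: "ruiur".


Word: "ruiur"
Reversed: "ruiur"
Forward == Backward? ruiur == ruiur
Palindrome = Yes


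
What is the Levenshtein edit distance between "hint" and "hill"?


Word 1: "hint" (length 4)
Word 2: "hill" (length 4)
One optimal edit sequence (insert/delete/substitute each cost 1):
  1. keep 'h'
  2. keep 'i'
  3. substitute 'n' -> 'l'  (+1)
  4. substitute 't' -> 'l'  (+1)
Total edit operations: 2
Edit distance = 2


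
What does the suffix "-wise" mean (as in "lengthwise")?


Suffix: -wise
Example: lengthwise = length + -wise
Meaning = in the manner of


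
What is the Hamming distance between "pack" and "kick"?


Comparing character by character (same length = 4):
  Pos 0: 'p' vs 'k' !=
  Pos 1: 'a' vs 'i' !=
  Pos 2: 'c' vs 'c' =
  Pos 3: 'k' vs 'k' =
Hamming distance = 2


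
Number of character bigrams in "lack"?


Word: "lack" (length 4)
Number of 2-grams = length - 2 + 1 = 4 - 2 + 1
= 3


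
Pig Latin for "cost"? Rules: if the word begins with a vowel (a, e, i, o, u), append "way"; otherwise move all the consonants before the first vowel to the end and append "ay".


Word: "cost"
Starts with consonant(s) → move to end, add 'ay'
Consonant cluster: "c"
Pig Latin = "ostcay"


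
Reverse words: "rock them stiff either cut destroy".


Original: "rock them stiff either cut destroy"
Words (1..n): rock | them | stiff | either | cut | destroy
Reversed (n..1): destroy | cut | either | stiff | them | rock
Result = "destroy cut either stiff them rock"


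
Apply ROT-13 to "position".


Word: "position"
Shift: 13
Each letter → (letter + shift) mod 26:
  'p' (15) + 13 = 2 → 'c'
  'o' (14) + 13 = 1 → 'b'
  's' (18) + 13 = 5 → 'f'
  'i' (8) + 13 = 21 → 'v'
  't' (19) + 13 = 6 → 'g'
  'i' (8) + 13 = 21 → 'v'
  'o' (14) + 13 = 1 → 'b'
  'n' (13) + 13 = 0 → 'a'
Result = "cbfvgvba"


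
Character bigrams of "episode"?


Word: "episode" (length 7)
Number of bigrams = 7 - 2 + 1 = 6
  Position 0: "ep"
  Position 1: "pi"
  Position 2: "is"
  Position 3: "so"
  Position 4: "od"
  Position 5: "de"
Bigrams = "ep", "pi", "is", "so", "od", "de"


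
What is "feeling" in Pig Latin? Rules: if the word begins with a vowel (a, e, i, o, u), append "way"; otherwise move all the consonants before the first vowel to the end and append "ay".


Word: "feeling"
Starts with consonant(s) → move to end, add 'ay'
Consonant cluster: "f"
Pig Latin = "eelingfay"


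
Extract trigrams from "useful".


Word: "useful" (length 6)
Number of trigrams = 6 - 3 + 1 = 4
  Position 0: "use"
  Position 1: "sef"
  Position 2: "efu"
  Position 3: "ful"
Trigrams = "use", "sef", "efu", "ful"


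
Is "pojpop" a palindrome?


Word: "pojpop"
Reversed: "popjop"
Forward == Backward? pojpop != popjop
Palindrome = No


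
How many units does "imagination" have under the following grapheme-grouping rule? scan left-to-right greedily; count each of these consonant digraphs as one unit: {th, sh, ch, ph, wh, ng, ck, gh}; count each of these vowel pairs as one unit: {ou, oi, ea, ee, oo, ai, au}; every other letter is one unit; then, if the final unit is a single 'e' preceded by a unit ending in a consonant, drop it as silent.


Word: "imagination" (11 letters)
Left-to-right scan:
  (1) 'i' (letter)
  (2) 'm' (letter)
  (3) 'a' (letter)
  (4) 'g' (letter)
  (5) 'i' (letter)
  (6) 'n' (letter)
  (7) 'a' (letter)
  (8) 't' (letter)
  (9) 'i' (letter)
  (10) 'o' (letter)
  (11) 'n' (letter)
Units from scan: 11
Sound units = 11 units


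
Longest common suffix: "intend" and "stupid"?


Word 1: "intend"
Word 2: "stupid"
Comparing from end:
  Pos -1: 'd' == 'd'
  Pos -2: 'n' != 'i' (stop)
LCS = "d" (length 1)


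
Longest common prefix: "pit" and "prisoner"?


Word 1: "pit"
Word 2: "prisoner"
Comparing from start:
  Pos 0: 'p' == 'p'
  Pos 1: 'i' != 'r' (stop)
LCP = "p" (length 1)


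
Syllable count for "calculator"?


Word: "calculator"
Syllable breakdown: cal / cu / la / tor
Counting: 4 parts
= 4 syllables


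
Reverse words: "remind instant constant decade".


Original: "remind instant constant decade"
Words (1..n): remind | instant | constant | decade
Reversed (n..1): decade | constant | instant | remind
Result = "decade constant instant remind"


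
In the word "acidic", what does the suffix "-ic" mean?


Suffix: -ic
Example: acidic (acid + -ic)
Meaning = relating to


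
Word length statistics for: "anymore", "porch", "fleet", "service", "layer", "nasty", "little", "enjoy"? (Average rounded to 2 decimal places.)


Lengths: "anymore"=7, "porch"=5, "fleet"=5, "service"=7, "layer"=5, "nasty"=5, "little"=6, "enjoy"=5
Sum = 45, Count = 8
Average = 45/8 = 5.63
= avg=5.63, min=5, max=7


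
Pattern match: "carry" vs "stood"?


Pattern of "carry": [0, 1, 2, 2, 3]
Pattern of "stood": [0, 1, 2, 2, 3]
Patterns match
Same pattern = Yes


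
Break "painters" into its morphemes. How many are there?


Word: "painters"
Morphemes: paint + -er + -s
Each morpheme carries meaning
= 3 morphemes


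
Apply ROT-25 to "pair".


Word: "pair"
Shift: 25
Each letter → (letter + shift) mod 26:
  'p' (15) + 25 = 14 → 'o'
  'a' (0) + 25 = 25 → 'z'
  'i' (8) + 25 = 7 → 'h'
  'r' (17) + 25 = 16 → 'q'
Result = "ozhq"


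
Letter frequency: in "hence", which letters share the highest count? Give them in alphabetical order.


Word: "hence"
Letter counts:
  'c': 1
  'e': 2
  'h': 1
  'n': 1
Maximum count = 2
Most frequent = 'e' (2 times each)


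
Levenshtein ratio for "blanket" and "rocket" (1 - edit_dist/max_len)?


Word 1: "blanket" (length 7)
Word 2: "rocket" (length 6)
One optimal edit sequence:
  1. delete 'b'  (+1)
  2. substitute 'l' -> 'r'  (+1)
  3. substitute 'a' -> 'o'  (+1)
  4. substitute 'n' -> 'c'  (+1)
  5. keep 'k'
  6. keep 'e'
  7. keep 't'
Edit distance = 4
Max length = max(7, 6) = 7
Similarity = 1 - 4/7
= 0.4286


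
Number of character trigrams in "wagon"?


Word: "wagon" (length 5)
Number of 3-grams = length - 3 + 1 = 5 - 3 + 1
= 3


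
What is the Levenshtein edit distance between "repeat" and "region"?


Word 1: "repeat" (length 6)
Word 2: "region" (length 6)
One optimal edit sequence (insert/delete/substitute each cost 1):
  1. keep 'r'
  2. keep 'e'
  3. substitute 'p' -> 'g'  (+1)
  4. substitute 'e' -> 'i'  (+1)
  5. substitute 'a' -> 'o'  (+1)
  6. substitute 't' -> 'n'  (+1)
Total edit operations: 4
Edit distance = 4


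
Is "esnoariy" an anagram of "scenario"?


Word 1: "scenario" → sorted: aceinors
Word 2: "esnoariy" → sorted: aeinorsy
Same letters? aceinors != aeinorsy
Anagram = No


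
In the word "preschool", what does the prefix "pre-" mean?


Prefix: pre-
Example: preschool = pre- + school
Meaning = before


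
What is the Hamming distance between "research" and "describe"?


Comparing character by character (same length = 8):
  Pos 0: 'r' vs 'd' !=
  Pos 1: 'e' vs 'e' =
  Pos 2: 's' vs 's' =
  Pos 3: 'e' vs 'c' !=
  Pos 4: 'a' vs 'r' !=
  Pos 5: 'r' vs 'i' !=
  Pos 6: 'c' vs 'b' !=
  Pos 7: 'h' vs 'e' !=
Hamming distance = 6


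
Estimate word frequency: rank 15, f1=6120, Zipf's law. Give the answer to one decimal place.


Zipf's law: f(r) = f(1) / r
f(1) = 6120
f(15) = 6120 / 15
= 408.0 occurrences


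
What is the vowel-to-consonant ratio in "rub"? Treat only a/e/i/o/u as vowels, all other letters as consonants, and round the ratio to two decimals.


Word: "rub"
Vowels (a,e,i,o,u): 1
Consonants: 2
Ratio = 1/2
= 0.50


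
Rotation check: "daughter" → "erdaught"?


Word: "daughter", Candidate: "erdaught"
Method: check if candidate is substring of word+word
"daughterdaughter" contains "erdaught"? Yes
Is rotation = Yes


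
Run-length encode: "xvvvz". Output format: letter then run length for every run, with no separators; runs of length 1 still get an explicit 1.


String: "xvvvz"
Scanning for consecutive runs:
  'x' x 1
  'v' x 3
  'z' x 1
RLE = "x1v3z1"


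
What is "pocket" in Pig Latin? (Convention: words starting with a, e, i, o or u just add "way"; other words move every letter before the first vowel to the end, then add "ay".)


Word: "pocket"
Starts with consonant(s) → move to end, add 'ay'
Consonant cluster: "p"
Pig Latin = "ocketpay"


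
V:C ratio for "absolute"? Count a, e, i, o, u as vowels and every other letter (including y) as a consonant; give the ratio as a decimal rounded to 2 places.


Word: "absolute"
Vowels (a,e,i,o,u): 4
Consonants: 4
Ratio = 4/4
= 1.00


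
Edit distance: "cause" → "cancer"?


Word 1: "cause" (length 5)
Word 2: "cancer" (length 6)
One optimal edit sequence (insert/delete/substitute each cost 1):
  1. keep 'c'
  2. keep 'a'
  3. substitute 'u' -> 'n'  (+1)
  4. substitute 's' -> 'c'  (+1)
  5. keep 'e'
  6. insert 'r'  (+1)
Total edit operations: 3
Edit distance = 3


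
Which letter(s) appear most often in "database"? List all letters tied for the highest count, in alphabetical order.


Word: "database"
Letter counts:
  'a': 3
  'b': 1
  'd': 1
  'e': 1
  's': 1
  't': 1
Maximum count = 3
Most frequent = 'a' (3 times each)


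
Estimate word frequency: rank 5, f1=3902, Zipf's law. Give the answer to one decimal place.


Zipf's law: f(r) = f(1) / r
f(1) = 3902
f(5) = 3902 / 5
= 780.4 occurrences


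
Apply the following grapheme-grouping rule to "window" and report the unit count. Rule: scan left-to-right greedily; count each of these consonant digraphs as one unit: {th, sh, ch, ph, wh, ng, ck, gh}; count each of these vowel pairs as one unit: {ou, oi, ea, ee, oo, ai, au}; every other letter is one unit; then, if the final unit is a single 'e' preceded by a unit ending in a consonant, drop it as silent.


Word: "window" (6 letters)
Left-to-right scan:
  1. 'w' (letter)
  2. 'i' (letter)
  3. 'n' (letter)
  4. 'd' (letter)
  5. 'o' (letter)
  6. 'w' (letter)
Units from scan: 6
Sound units = 6 units


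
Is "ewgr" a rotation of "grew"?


Word: "grew", Candidate: "ewgr"
Method: check if candidate is substring of word+word
"grewgrew" contains "ewgr"? Yes
Is rotation = Yes


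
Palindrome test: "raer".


Word: "raer"
Reversed: "rear"
Forward == Backward? raer != rear
Palindrome = No


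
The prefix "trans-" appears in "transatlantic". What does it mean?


Prefix: trans-
Example: transatlantic (trans- + atlantic)
Meaning = across


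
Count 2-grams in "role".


Word: "role" (length 4)
Number of 2-grams = length - 2 + 1 = 4 - 2 + 1
= 3


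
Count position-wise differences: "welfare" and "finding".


Comparing character by character (same length = 7):
  Pos 0: 'w' vs 'f' !=
  Pos 1: 'e' vs 'i' !=
  Pos 2: 'l' vs 'n' !=
  Pos 3: 'f' vs 'd' !=
  Pos 4: 'a' vs 'i' !=
  Pos 5: 'r' vs 'n' !=
  Pos 6: 'e' vs 'g' !=
Hamming distance = 7


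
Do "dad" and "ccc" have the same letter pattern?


Pattern of "dad": [0, 1, 0]
Pattern of "ccc": [0, 0, 0]
Patterns do not match
Same pattern = No


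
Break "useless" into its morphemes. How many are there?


Word: "useless"
Morphemes: use | -less
Each morpheme carries meaning
= 2 morphemes


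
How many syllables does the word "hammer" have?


Word: "hammer"
Syllable breakdown: ham | mer
Counting: 2 parts
= 2 syllables


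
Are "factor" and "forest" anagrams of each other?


Word 1: "factor" → sorted: acfort
Word 2: "forest" → sorted: eforst
Same letters? acfort != eforst
Anagram = No


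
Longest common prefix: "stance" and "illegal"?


Word 1: "stance"
Word 2: "illegal"
Comparing from start:
  Pos 0: 's' != 'i' (stop)
LCP = "" (length 0)


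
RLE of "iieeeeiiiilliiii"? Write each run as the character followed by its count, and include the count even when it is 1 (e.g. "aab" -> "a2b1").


String: "iieeeeiiiilliiii"
Scanning for consecutive runs:
  'i' x 2
  'e' x 4
  'i' x 4
  'l' x 2
  'i' x 4
RLE = "i2e4i4l2i4"


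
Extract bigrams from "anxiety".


Word: "anxiety" (length 7)
Number of bigrams = 7 - 2 + 1 = 6
  Position 0: "an"
  Position 1: "nx"
  Position 2: "xi"
  Position 3: "ie"
  Position 4: "et"
  Position 5: "ty"
Bigrams = "an", "nx", "xi", "ie", "et", "ty"


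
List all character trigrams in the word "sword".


Word: "sword" (length 5)
Number of trigrams = 5 - 3 + 1 = 3
  Position 0: "swo"
  Position 1: "wor"
  Position 2: "ord"
Trigrams = "swo", "wor", "ord"


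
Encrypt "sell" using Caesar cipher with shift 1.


Word: "sell"
Shift: 1
Each letter → (letter + shift) mod 26:
  's' (18) + 1 = 19 → 't'
  'e' (4) + 1 = 5 → 'f'
  'l' (11) + 1 = 12 → 'm'
  'l' (11) + 1 = 12 → 'm'
Result = "tfmm"


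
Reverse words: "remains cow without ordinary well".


Original: "remains cow without ordinary well"
Words (1..n): remains | cow | without | ordinary | well
Reversed (n..1): well | ordinary | without | cow | remains
Result = "well ordinary without cow remains"


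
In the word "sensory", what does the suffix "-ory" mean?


Suffix: -ory
Example: sensory = sense + -ory, with a spelling change
Meaning = relating to / place for


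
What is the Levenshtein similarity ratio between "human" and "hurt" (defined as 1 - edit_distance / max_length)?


Word 1: "human" (length 5)
Word 2: "hurt" (length 4)
One optimal edit sequence:
  1. keep 'h'
  2. keep 'u'
  3. delete 'm'  (+1)
  4. substitute 'a' -> 'r'  (+1)
  5. substitute 'n' -> 't'  (+1)
Edit distance = 3
Max length = max(5, 4) = 5
Similarity = 1 - 3/5
= 0.4000


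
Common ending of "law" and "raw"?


Word 1: "law"
Word 2: "raw"
Comparing from end:
  Pos -1: 'w' == 'w'
  Pos -2: 'a' == 'a'
  Pos -3: 'l' != 'r' (stop)
LCS = "aw" (length 2)


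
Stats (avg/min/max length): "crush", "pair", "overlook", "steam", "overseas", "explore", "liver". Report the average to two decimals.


Lengths: "crush"=5, "pair"=4, "overlook"=8, "steam"=5, "overseas"=8, "explore"=7, "liver"=5
Sum = 42, Count = 7
Average = 42/7 = 6.00
= avg=6.00, min=4, max=8


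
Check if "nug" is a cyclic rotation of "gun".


Word: "gun", Candidate: "nug"
Method: check if candidate is substring of word+word
"gungun" contains "nug"? No
Is rotation = No


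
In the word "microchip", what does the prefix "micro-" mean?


Prefix: micro-
Example: microchip = micro- + chip
Meaning = small


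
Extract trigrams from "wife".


Word: "wife" (length 4)
Number of trigrams = 4 - 3 + 1 = 2
  Position 0: "wif"
  Position 1: "ife"
Trigrams = "wif", "ife"


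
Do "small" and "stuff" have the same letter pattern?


Pattern of "small": [0, 1, 2, 3, 3]
Pattern of "stuff": [0, 1, 2, 3, 3]
Patterns match
Same pattern = Yes


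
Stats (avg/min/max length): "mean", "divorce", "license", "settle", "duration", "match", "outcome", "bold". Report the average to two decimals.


Lengths: "mean"=4, "divorce"=7, "license"=7, "settle"=6, "duration"=8, "match"=5, "outcome"=7, "bold"=4
Sum = 48, Count = 8
Average = 48/8 = 6.00
= avg=6.00, min=4, max=8


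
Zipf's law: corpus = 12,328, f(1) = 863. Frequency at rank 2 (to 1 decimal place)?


Zipf's law: f(r) = f(1) / r
f(1) = 863
f(2) = 863 / 2
= 431.5 occurrences


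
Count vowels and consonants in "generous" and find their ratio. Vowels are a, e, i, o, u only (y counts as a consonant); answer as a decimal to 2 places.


Word: "generous"
Vowels (a,e,i,o,u): 4
Consonants: 4
Ratio = 4/4
= 1.00


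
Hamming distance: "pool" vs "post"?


Comparing character by character (same length = 4):
  Pos 0: 'p' vs 'p' =
  Pos 1: 'o' vs 'o' =
  Pos 2: 'o' vs 's' !=
  Pos 3: 'l' vs 't' !=
Hamming distance = 2


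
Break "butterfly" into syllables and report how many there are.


Word: "butterfly"
Syllable breakdown: but-ter-fly
Counting: 3 parts
= 3 syllables


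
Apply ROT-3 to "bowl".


Word: "bowl"
Shift: 3
Each letter → (letter + shift) mod 26:
  'b' (1) + 3 = 4 → 'e'
  'o' (14) + 3 = 17 → 'r'
  'w' (22) + 3 = 25 → 'z'
  'l' (11) + 3 = 14 → 'o'
Result = "erzo"


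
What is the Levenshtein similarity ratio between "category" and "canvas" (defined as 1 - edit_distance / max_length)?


Word 1: "category" (length 8)
Word 2: "canvas" (length 6)
One optimal edit sequence:
  1. keep 'c'
  2. keep 'a'
  3. delete 't'  (+1)
  4. delete 'e'  (+1)
  5. substitute 'g' -> 'n'  (+1)
  6. substitute 'o' -> 'v'  (+1)
  7. substitute 'r' -> 'a'  (+1)
  8. substitute 'y' -> 's'  (+1)
Edit distance = 6
Max length = max(8, 6) = 8
Similarity = 1 - 6/8
= 0.2500


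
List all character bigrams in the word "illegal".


Word: "illegal" (length 7)
Number of bigrams = 7 - 2 + 1 = 6
  Position 0: "il"
  Position 1: "ll"
  Position 2: "le"
  Position 3: "eg"
  Position 4: "ga"
  Position 5: "al"
Bigrams = "il", "ll", "le", "eg", "ga", "al"


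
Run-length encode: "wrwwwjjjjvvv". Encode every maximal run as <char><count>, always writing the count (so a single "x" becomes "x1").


String: "wrwwwjjjjvvv"
Scanning for consecutive runs:
  'w' x 1
  'r' x 1
  'w' x 3
  'j' x 4
  'v' x 3
RLE = "w1r1w3j4v3"


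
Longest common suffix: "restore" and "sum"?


Word 1: "restore"
Word 2: "sum"
Comparing from end:
  Pos -1: 'e' != 'm' (stop)
LCS = "" (length 0)


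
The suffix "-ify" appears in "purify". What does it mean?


Suffix: -ify
Example: purify = pure + -ify, with a spelling change
Meaning = to make


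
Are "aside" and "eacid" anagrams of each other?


Word 1: "aside" → sorted: adeis
Word 2: "eacid" → sorted: acdei
Same letters? adeis != acdei
Anagram = No


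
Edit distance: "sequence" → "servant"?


Word 1: "sequence" (length 8)
Word 2: "servant" (length 7)
One optimal edit sequence (insert/delete/substitute each cost 1):
  1. keep 's'
  2. keep 'e'
  3. substitute 'q' -> 'r'  (+1)
  4. substitute 'u' -> 'v'  (+1)
  5. substitute 'e' -> 'a'  (+1)
  6. keep 'n'
  7. delete 'c'  (+1)
  8. substitute 'e' -> 't'  (+1)
Total edit operations: 5
Edit distance = 5


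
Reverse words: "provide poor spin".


Original: "provide poor spin"
Words (1..n): provide | poor | spin
Reversed (n..1): spin | poor | provide
Result = "spin poor provide"


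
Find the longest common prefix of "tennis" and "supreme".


Word 1: "tennis"
Word 2: "supreme"
Comparing from start:
  Pos 0: 't' != 's' (stop)
LCP = "" (length 0)


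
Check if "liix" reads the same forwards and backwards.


Word: "liix"
Reversed: "xiil"
Forward == Backward? liix != xiil
Palindrome = No


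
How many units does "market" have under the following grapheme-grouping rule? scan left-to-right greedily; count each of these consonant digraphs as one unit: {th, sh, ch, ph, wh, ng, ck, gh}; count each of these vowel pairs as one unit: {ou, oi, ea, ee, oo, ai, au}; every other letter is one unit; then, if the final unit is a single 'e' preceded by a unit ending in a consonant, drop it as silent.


Word: "market" (6 letters)
Left-to-right scan:
  [1] 'm' (letter)
  [2] 'a' (letter)
  [3] 'r' (letter)
  [4] 'k' (letter)
  [5] 'e' (letter)
  [6] 't' (letter)
Units from scan: 6
Sound units = 6 units


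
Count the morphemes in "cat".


Word: "cat"
Morphemes: cat
Each morpheme carries meaning
= 1 morpheme


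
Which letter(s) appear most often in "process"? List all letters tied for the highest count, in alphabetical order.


Word: "process"
Letter counts:
  'c': 1
  'e': 1
  'o': 1
  'p': 1
  'r': 1
  's': 2
Maximum count = 2
Most frequent = 's' (2 times each)


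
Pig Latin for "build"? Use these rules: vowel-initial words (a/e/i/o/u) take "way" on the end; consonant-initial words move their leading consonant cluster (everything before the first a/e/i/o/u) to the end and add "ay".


Word: "build"
Starts with consonant(s) → move to end, add 'ay'
Consonant cluster: "b"
Pig Latin = "uildbay"


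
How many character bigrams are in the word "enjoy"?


Word: "enjoy" (length 5)
Number of 2-grams = length - 2 + 1 = 5 - 2 + 1
= 4


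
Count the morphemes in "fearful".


Word: "fearful"
Morphemes: fear | -ful
Each morpheme carries meaning
= 2 morphemes


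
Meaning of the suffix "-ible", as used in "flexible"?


Suffix: -ible
Example: flexible (flex + -ible)
Meaning = capable of


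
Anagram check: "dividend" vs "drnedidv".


Word 1: "dividend" → sorted: dddeiinv
Word 2: "drnedidv" → sorted: dddeinrv
Same letters? dddeiinv != dddeinrv
Anagram = No


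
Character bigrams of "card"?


Word: "card" (length 4)
Number of bigrams = 4 - 2 + 1 = 3
  Position 0: "ca"
  Position 1: "ar"
  Position 2: "rd"
Bigrams = "ca", "ar", "rd"


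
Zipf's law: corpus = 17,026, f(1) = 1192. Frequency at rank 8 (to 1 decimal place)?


Zipf's law: f(r) = f(1) / r
f(1) = 1192
f(8) = 1192 / 8
= 149.0 occurrences


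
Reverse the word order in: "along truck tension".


Original: "along truck tension"
Words (1..n): along | truck | tension
Reversed (n..1): tension | truck | along
Result = "tension truck along"


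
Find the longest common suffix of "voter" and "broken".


Word 1: "voter"
Word 2: "broken"
Comparing from end:
  Pos -1: 'r' != 'n' (stop)
LCS = "" (length 0)


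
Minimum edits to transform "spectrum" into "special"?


Word 1: "spectrum" (length 8)
Word 2: "special" (length 7)
One optimal edit sequence (insert/delete/substitute each cost 1):
  1. keep 's'
  2. keep 'p'
  3. keep 'e'
  4. keep 'c'
  5. delete 't'  (+1)
  6. substitute 'r' -> 'i'  (+1)
  7. substitute 'u' -> 'a'  (+1)
  8. substitute 'm' -> 'l'  (+1)
Total edit operations: 4
Edit distance = 4


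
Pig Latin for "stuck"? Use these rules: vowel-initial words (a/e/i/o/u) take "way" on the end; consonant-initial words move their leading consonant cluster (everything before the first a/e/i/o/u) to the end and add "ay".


Word: "stuck"
Starts with consonant(s) → move to end, add 'ay'
Consonant cluster: "st"
Pig Latin = "uckstay"


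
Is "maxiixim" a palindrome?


Word: "maxiixim"
Reversed: "mixiixam"
Forward == Backward? maxiixim != mixiixam
Palindrome = No


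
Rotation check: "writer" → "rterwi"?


Word: "writer", Candidate: "rterwi"
Method: check if candidate is substring of word+word
"writerwriter" contains "rterwi"? No
Is rotation = No


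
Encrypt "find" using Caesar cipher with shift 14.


Word: "find"
Shift: 14
Each letter → (letter + shift) mod 26:
  'f' (5) + 14 = 19 → 't'
  'i' (8) + 14 = 22 → 'w'
  'n' (13) + 14 = 1 → 'b'
  'd' (3) + 14 = 17 → 'r'
Result = "twbr"


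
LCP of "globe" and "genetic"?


Word 1: "globe"
Word 2: "genetic"
Comparing from start:
  Pos 0: 'g' == 'g'
  Pos 1: 'l' != 'e' (stop)
LCP = "g" (length 1)


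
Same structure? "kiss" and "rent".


Pattern of "kiss": [0, 1, 2, 2]
Pattern of "rent": [0, 1, 2, 3]
Patterns do not match
Same pattern = No


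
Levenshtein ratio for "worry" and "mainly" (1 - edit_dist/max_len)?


Word 1: "worry" (length 5)
Word 2: "mainly" (length 6)
One optimal edit sequence:
  1. insert 'm'  (+1)
  2. substitute 'w' -> 'a'  (+1)
  3. substitute 'o' -> 'i'  (+1)
  4. substitute 'r' -> 'n'  (+1)
  5. substitute 'r' -> 'l'  (+1)
  6. keep 'y'
Edit distance = 5
Max length = max(5, 6) = 6
Similarity = 1 - 5/6
= 0.1667


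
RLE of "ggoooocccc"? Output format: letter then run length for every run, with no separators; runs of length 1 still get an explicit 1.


String: "ggoooocccc"
Scanning for consecutive runs:
  'g' x 2
  'o' x 4
  'c' x 4
RLE = "g2o4c4"


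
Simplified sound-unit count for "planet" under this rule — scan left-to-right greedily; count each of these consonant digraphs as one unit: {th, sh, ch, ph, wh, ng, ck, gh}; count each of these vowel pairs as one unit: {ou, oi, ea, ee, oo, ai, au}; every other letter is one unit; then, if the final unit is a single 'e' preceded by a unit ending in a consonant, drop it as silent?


Word: "planet" (6 letters)
Left-to-right scan:
  [1] 'p' (letter)
  [2] 'l' (letter)
  [3] 'a' (letter)
  [4] 'n' (letter)
  [5] 'e' (letter)
  [6] 't' (letter)
Units from scan: 6
Sound units = 6 units


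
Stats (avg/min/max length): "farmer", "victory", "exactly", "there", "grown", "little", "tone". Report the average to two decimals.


Lengths: "farmer"=6, "victory"=7, "exactly"=7, "there"=5, "grown"=5, "little"=6, "tone"=4
Sum = 40, Count = 7
Average = 40/7 = 5.71
= avg=5.71, min=4, max=7


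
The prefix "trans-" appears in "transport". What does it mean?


Prefix: trans-
Example: transport = trans- + port
Meaning = across


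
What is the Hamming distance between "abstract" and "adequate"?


Comparing character by character (same length = 8):
  Pos 0: 'a' vs 'a' =
  Pos 1: 'b' vs 'd' !=
  Pos 2: 's' vs 'e' !=
  Pos 3: 't' vs 'q' !=
  Pos 4: 'r' vs 'u' !=
  Pos 5: 'a' vs 'a' =
  Pos 6: 'c' vs 't' !=
  Pos 7: 't' vs 'e' !=
Hamming distance = 6


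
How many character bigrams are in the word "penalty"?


Word: "penalty" (length 7)
Number of 2-grams = length - 2 + 1 = 7 - 2 + 1
= 6


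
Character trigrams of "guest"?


Word: "guest" (length 5)
Number of trigrams = 5 - 3 + 1 = 3
  Position 0: "gue"
  Position 1: "ues"
  Position 2: "est"
Trigrams = "gue", "ues", "est"


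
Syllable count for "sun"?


Word: "sun"
Syllable breakdown: sun
Counting: 1 part
= 1 syllable


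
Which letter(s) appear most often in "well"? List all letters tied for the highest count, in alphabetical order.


Word: "well"
Letter counts:
  'e': 1
  'l': 2
  'w': 1
Maximum count = 2
Most frequent = 'l' (2 times each)


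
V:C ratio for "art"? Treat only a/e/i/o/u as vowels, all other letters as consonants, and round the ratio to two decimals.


Word: "art"
Vowels (a,e,i,o,u): 1
Consonants: 2
Ratio = 1/2
= 0.50


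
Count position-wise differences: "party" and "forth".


Comparing character by character (same length = 5):
  Pos 0: 'p' vs 'f' !=
  Pos 1: 'a' vs 'o' !=
  Pos 2: 'r' vs 'r' =
  Pos 3: 't' vs 't' =
  Pos 4: 'y' vs 'h' !=
Hamming distance = 3


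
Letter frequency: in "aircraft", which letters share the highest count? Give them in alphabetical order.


Word: "aircraft"
Letter counts:
  'a': 2
  'c': 1
  'f': 1
  'i': 1
  'r': 2
  't': 1
Maximum count = 2
Most frequent = 'a', 'r' (2 times each)


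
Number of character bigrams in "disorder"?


Word: "disorder" (length 8)
Number of 2-grams = length - 2 + 1 = 8 - 2 + 1
= 7


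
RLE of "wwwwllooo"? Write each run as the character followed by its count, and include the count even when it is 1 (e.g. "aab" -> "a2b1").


String: "wwwwllooo"
Scanning for consecutive runs:
  'w' x 4
  'l' x 2
  'o' x 3
RLE = "w4l2o3"


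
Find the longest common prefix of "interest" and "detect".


Word 1: "interest"
Word 2: "detect"
Comparing from start:
  Pos 0: 'i' != 'd' (stop)
LCP = "" (length 0)


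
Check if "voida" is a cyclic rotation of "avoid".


Word: "avoid", Candidate: "voida"
Method: check if candidate is substring of word+word
"avoidavoid" contains "voida"? Yes
Is rotation = Yes


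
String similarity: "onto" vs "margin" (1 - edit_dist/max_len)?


Word 1: "onto" (length 4)
Word 2: "margin" (length 6)
One optimal edit sequence:
  1. insert 'm'  (+1)
  2. insert 'a'  (+1)
  3. substitute 'o' -> 'r'  (+1)
  4. substitute 'n' -> 'g'  (+1)
  5. substitute 't' -> 'i'  (+1)
  6. substitute 'o' -> 'n'  (+1)
Edit distance = 6
Max length = max(4, 6) = 6
Similarity = 1 - 6/6
= 0.0000


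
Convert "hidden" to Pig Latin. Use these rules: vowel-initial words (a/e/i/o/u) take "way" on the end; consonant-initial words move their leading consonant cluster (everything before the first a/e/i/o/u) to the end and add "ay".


Word: "hidden"
Starts with consonant(s) → move to end, add 'ay'
Consonant cluster: "h"
Pig Latin = "iddenhay"


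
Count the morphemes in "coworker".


Word: "coworker"
Morphemes: co- | work | -er
Each morpheme carries meaning
= 3 morphemes


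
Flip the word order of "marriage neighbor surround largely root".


Original: "marriage neighbor surround largely root"
Words (1..n): marriage | neighbor | surround | largely | root
Reversed (n..1): root | largely | surround | neighbor | marriage
Result = "root largely surround neighbor marriage"


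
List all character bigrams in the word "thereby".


Word: "thereby" (length 7)
Number of bigrams = 7 - 2 + 1 = 6
  Position 0: "th"
  Position 1: "he"
  Position 2: "er"
  Position 3: "re"
  Position 4: "eb"
  Position 5: "by"
Bigrams = "th", "he", "er", "re", "eb", "by"


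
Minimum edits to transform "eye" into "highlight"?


Word 1: "eye" (length 3)
Word 2: "highlight" (length 9)
One optimal edit sequence (insert/delete/substitute each cost 1):
  1. insert 'h'  (+1)
  2. insert 'i'  (+1)
  3. insert 'g'  (+1)
  4. insert 'h'  (+1)
  5. insert 'l'  (+1)
  6. insert 'i'  (+1)
  7. substitute 'e' -> 'g'  (+1)
  8. substitute 'y' -> 'h'  (+1)
  9. substitute 'e' -> 't'  (+1)
Total edit operations: 9
Edit distance = 9


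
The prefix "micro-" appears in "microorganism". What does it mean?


Prefix: micro-
Example: microorganism (micro- + organism)
Meaning = small


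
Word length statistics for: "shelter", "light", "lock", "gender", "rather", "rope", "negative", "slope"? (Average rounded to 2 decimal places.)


Lengths: "shelter"=7, "light"=5, "lock"=4, "gender"=6, "rather"=6, "rope"=4, "negative"=8, "slope"=5
Sum = 45, Count = 8
Average = 45/8 = 5.63
= avg=5.63, min=4, max=8


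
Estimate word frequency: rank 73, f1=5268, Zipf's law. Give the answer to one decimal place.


Zipf's law: f(r) = f(1) / r
f(1) = 5268
f(73) = 5268 / 73
= 72.2 occurrences


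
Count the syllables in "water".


Word: "water"
Syllable breakdown: wa | ter
Counting: 2 parts
= 2 syllables


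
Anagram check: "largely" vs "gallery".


Word 1: "largely" → sorted: aegllry
Word 2: "gallery" → sorted: aegllry
Same letters? aegllry == aegllry
Anagram = Yes


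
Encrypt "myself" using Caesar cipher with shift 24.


Word: "myself"
Shift: 24
Each letter → (letter + shift) mod 26:
  'm' (12) + 24 = 10 → 'k'
  'y' (24) + 24 = 22 → 'w'
  's' (18) + 24 = 16 → 'q'
  'e' (4) + 24 = 2 → 'c'
  'l' (11) + 24 = 9 → 'j'
  'f' (5) + 24 = 3 → 'd'
Result = "kwqcjd"


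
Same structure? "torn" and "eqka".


Pattern of "torn": [0, 1, 2, 3]
Pattern of "eqka": [0, 1, 2, 3]
Patterns match
Same pattern = Yes


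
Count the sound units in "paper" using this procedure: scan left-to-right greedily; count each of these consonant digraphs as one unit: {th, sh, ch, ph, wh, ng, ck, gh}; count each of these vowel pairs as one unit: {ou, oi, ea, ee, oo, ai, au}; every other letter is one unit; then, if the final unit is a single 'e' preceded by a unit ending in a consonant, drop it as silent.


Word: "paper" (5 letters)
Left-to-right scan:
  (1) 'p' (letter)
  (2) 'a' (letter)
  (3) 'p' (letter)
  (4) 'e' (letter)
  (5) 'r' (letter)
Units from scan: 5
Sound units = 5 units


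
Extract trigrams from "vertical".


Word: "vertical" (length 8)
Number of trigrams = 8 - 3 + 1 = 6
  Position 0: "ver"
  Position 1: "ert"
  Position 2: "rti"
  Position 3: "tic"
  Position 4: "ica"
  Position 5: "cal"
Trigrams = "ver", "ert", "rti", "tic", "ica", "cal"


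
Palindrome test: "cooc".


Word: "cooc"
Reversed: "cooc"
Forward == Backward? cooc == cooc
Palindrome = Yes


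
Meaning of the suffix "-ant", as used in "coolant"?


Suffix: -ant
As in: coolant -> cool + -ant
Meaning = one who / that which


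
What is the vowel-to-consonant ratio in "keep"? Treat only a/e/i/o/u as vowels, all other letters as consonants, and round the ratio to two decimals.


Word: "keep"
Vowels (a,e,i,o,u): 2
Consonants: 2
Ratio = 2/2
= 1.00


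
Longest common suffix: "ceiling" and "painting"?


Word 1: "ceiling"
Word 2: "painting"
Comparing from end:
  Pos -1: 'g' == 'g'
  Pos -2: 'n' == 'n'
  Pos -3: 'i' == 'i'
  Pos -4: 'l' != 't' (stop)
LCS = "ing" (length 3)


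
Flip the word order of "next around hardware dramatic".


Original: "next around hardware dramatic"
Words (1..n): next | around | hardware | dramatic
Reversed (n..1): dramatic | hardware | around | next
Result = "dramatic hardware around next"


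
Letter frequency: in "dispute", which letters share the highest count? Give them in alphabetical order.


Word: "dispute"
Letter counts:
  'd': 1
  'e': 1
  'i': 1
  'p': 1
  's': 1
  't': 1
  'u': 1
Maximum count = 1
Most frequent = 'd', 'e', 'i', 'p', 's', 't', 'u' (1 time each)


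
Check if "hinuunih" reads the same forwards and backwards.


Word: "hinuunih"
Reversed: "hinuunih"
Forward == Backward? hinuunih == hinuunih
Palindrome = Yes


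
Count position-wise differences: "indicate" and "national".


Comparing character by character (same length = 8):
  Pos 0: 'i' vs 'n' !=
  Pos 1: 'n' vs 'a' !=
  Pos 2: 'd' vs 't' !=
  Pos 3: 'i' vs 'i' =
  Pos 4: 'c' vs 'o' !=
  Pos 5: 'a' vs 'n' !=
  Pos 6: 't' vs 'a' !=
  Pos 7: 'e' vs 'l' !=
Hamming distance = 7


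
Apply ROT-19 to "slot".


Word: "slot"
Shift: 19
Each letter → (letter + shift) mod 26:
  's' (18) + 19 = 11 → 'l'
  'l' (11) + 19 = 4 → 'e'
  'o' (14) + 19 = 7 → 'h'
  't' (19) + 19 = 12 → 'm'
Result = "lehm"


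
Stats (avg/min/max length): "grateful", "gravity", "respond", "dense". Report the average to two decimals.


Lengths: "grateful"=8, "gravity"=7, "respond"=7, "dense"=5
Sum = 27, Count = 4
Average = 27/4 = 6.75
= avg=6.75, min=5, max=8


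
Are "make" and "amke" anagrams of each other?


Word 1: "make" → sorted: aekm
Word 2: "amke" → sorted: aekm
Same letters? aekm == aekm
Anagram = Yes


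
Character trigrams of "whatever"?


Word: "whatever" (length 8)
Number of trigrams = 8 - 3 + 1 = 6
  Position 0: "wha"
  Position 1: "hat"
  Position 2: "ate"
  Position 3: "tev"
  Position 4: "eve"
  Position 5: "ver"
Trigrams = "wha", "hat", "ate", "tev", "eve", "ver"


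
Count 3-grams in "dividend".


Word: "dividend" (length 8)
Number of 3-grams = length - 3 + 1 = 8 - 3 + 1
= 6


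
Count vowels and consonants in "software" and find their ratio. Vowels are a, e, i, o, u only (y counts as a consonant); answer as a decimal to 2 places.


Word: "software"
Vowels (a,e,i,o,u): 3
Consonants: 5
Ratio = 3/5
= 0.60


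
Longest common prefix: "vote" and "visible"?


Word 1: "vote"
Word 2: "visible"
Comparing from start:
  Pos 0: 'v' == 'v'
  Pos 1: 'o' != 'i' (stop)
LCP = "v" (length 1)


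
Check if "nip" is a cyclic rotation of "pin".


Word: "pin", Candidate: "nip"
Method: check if candidate is substring of word+word
"pinpin" contains "nip"? No
Is rotation = No


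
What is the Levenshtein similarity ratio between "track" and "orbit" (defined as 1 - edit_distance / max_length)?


Word 1: "track" (length 5)
Word 2: "orbit" (length 5)
One optimal edit sequence:
  1. substitute 't' -> 'o'  (+1)
  2. keep 'r'
  3. substitute 'a' -> 'b'  (+1)
  4. substitute 'c' -> 'i'  (+1)
  5. substitute 'k' -> 't'  (+1)
Edit distance = 4
Max length = max(5, 5) = 5
Similarity = 1 - 4/5
= 0.2000


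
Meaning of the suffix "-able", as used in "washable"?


Suffix: -able
Example: washable = wash + -able
Meaning = capable of


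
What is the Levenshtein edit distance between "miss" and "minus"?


Word 1: "miss" (length 4)
Word 2: "minus" (length 5)
One optimal edit sequence (insert/delete/substitute each cost 1):
  1. keep 'm'
  2. keep 'i'
  3. insert 'n'  (+1)
  4. substitute 's' -> 'u'  (+1)
  5. keep 's'
Total edit operations: 2
Edit distance = 2


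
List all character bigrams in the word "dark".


Word: "dark" (length 4)
Number of bigrams = 4 - 2 + 1 = 3
  Position 0: "da"
  Position 1: "ar"
  Position 2: "rk"
Bigrams = "da", "ar", "rk"


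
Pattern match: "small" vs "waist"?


Pattern of "small": [0, 1, 2, 3, 3]
Pattern of "waist": [0, 1, 2, 3, 4]
Patterns do not match
Same pattern = No


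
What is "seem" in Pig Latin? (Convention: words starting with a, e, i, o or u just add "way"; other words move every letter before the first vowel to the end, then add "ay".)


Word: "seem"
Starts with consonant(s) → move to end, add 'ay'
Consonant cluster: "s"
Pig Latin = "eemsay"


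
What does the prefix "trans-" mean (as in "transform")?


Prefix: trans-
Example: transform = trans- + form
Meaning = across


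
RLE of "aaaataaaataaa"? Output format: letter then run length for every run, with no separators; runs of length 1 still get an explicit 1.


String: "aaaataaaataaa"
Scanning for consecutive runs:
  'a' x 4
  't' x 1
  'a' x 4
  't' x 1
  'a' x 3
RLE = "a4t1a4t1a3"


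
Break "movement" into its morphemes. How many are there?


Word: "movement"
Morphemes: move + -ment
Each morpheme carries meaning
= 2 morphemes


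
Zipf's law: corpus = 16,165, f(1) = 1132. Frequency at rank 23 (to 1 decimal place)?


Zipf's law: f(r) = f(1) / r
f(1) = 1132
f(23) = 1132 / 23
= 49.2 occurrences


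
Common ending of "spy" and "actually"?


Word 1: "spy"
Word 2: "actually"
Comparing from end:
  Pos -1: 'y' == 'y'
  Pos -2: 'p' != 'l' (stop)
LCS = "y" (length 1)


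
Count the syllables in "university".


Word: "university"
Syllable breakdown: u / ni / ver / si / ty
Counting: 5 parts
= 5 syllables


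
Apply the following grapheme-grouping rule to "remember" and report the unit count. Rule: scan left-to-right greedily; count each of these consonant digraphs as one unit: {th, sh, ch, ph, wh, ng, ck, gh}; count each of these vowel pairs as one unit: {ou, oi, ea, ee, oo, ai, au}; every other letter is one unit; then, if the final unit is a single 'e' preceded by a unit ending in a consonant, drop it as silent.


Word: "remember" (8 letters)
Left-to-right scan:
  1. 'r' (letter)
  2. 'e' (letter)
  3. 'm' (letter)
  4. 'e' (letter)
  5. 'm' (letter)
  6. 'b' (letter)
  7. 'e' (letter)
  8. 'r' (letter)
Units from scan: 8
Sound units = 8 units
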